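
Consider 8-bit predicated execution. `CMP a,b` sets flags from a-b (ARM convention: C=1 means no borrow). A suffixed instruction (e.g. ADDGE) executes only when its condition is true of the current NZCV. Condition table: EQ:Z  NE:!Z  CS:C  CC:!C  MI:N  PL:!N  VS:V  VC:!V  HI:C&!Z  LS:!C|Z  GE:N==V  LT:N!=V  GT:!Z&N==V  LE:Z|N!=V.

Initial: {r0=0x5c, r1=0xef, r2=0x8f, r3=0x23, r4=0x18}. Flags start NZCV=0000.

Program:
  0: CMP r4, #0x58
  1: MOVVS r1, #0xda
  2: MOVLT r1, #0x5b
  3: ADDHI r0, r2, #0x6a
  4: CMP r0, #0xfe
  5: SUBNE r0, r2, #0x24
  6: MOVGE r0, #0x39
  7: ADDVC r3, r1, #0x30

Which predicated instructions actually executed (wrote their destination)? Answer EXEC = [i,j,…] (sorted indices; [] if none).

EXEC = [2,5,6,7]

0: ✓ CMP  NZCV=1000
1: · MOVVS
2: ✓ MOVLT  r1←0x5b
3: · ADDHI
4: ✓ CMP  NZCV=0000
5: ✓ SUBNE  r0←0x6b
6: ✓ MOVGE  r0←0x39
7: ✓ ADDVC  r3←0x8b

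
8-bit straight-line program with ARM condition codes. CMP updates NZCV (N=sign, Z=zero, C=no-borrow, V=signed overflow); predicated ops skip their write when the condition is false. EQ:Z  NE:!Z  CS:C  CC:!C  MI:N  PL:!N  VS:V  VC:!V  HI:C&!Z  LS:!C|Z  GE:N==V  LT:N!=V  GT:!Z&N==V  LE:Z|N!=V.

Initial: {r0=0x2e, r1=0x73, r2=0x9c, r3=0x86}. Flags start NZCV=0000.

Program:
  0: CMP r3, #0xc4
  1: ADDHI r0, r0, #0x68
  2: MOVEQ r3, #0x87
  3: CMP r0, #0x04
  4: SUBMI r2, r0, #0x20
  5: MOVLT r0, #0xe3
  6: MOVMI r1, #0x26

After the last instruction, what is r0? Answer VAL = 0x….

0: ✓ CMP  NZCV=1000
1: · ADDHI
2: · MOVEQ
3: ✓ CMP  NZCV=0010
4: · SUBMI
5: · MOVLT
6: · MOVMI

VAL = 0x2e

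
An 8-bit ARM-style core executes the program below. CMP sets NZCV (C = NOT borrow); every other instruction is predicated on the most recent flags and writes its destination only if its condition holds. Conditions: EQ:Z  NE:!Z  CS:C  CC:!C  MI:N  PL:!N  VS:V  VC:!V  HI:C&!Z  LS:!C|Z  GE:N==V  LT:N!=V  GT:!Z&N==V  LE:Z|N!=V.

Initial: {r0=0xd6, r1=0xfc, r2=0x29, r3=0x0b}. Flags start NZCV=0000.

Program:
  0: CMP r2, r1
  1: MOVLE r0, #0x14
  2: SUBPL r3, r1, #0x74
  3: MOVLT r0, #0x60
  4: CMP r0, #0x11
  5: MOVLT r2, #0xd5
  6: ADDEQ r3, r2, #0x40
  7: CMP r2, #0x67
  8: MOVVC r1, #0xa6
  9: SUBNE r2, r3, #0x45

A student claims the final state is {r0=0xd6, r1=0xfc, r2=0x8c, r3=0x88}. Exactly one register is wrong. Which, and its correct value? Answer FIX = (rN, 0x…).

[0] flags=0000 → (cmp)
[1] flags=0000 LE?F → skip
[2] flags=0000 PL?T → r3=0x88
[3] flags=0000 LT?F → skip
[4] flags=1010 → (cmp)
[5] flags=1010 LT?T → r2=0xd5
[6] flags=1010 EQ?F → skip
[7] flags=0011 → (cmp)
[8] flags=0011 VC?F → skip
[9] flags=0011 NE?T → r2=0x43

FIX = (r2, 0x43)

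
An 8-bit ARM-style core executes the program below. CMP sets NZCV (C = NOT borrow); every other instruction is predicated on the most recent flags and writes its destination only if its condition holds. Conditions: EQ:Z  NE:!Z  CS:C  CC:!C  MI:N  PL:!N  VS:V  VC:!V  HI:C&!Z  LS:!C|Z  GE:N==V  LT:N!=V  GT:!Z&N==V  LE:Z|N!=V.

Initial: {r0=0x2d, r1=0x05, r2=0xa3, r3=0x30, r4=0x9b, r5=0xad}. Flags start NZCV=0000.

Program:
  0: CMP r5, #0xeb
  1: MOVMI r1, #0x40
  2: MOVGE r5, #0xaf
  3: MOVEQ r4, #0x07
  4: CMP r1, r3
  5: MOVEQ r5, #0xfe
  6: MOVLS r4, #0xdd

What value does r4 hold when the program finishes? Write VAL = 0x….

VAL = 0x9b

[0] flags=1000 → (cmp)
[1] flags=1000 MI?T → r1=0x40
[2] flags=1000 GE?F → skip
[3] flags=1000 EQ?F → skip
[4] flags=0010 → (cmp)
[5] flags=0010 EQ?F → skip
[6] flags=0010 LS?F → skip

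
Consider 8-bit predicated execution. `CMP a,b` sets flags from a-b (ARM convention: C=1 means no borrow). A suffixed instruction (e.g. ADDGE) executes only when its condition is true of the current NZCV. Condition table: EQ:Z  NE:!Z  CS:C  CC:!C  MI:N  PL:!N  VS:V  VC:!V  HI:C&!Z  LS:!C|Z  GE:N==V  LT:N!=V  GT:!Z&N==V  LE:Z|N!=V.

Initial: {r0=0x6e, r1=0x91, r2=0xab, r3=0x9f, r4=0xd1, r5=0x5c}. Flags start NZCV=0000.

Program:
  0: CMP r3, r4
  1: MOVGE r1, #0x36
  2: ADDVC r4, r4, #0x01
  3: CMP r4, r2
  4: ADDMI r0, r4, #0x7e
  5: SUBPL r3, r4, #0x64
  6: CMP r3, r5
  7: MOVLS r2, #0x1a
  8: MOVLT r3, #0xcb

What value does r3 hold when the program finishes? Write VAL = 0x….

VAL = 0x6e

0: ✓ CMP  NZCV=1000
1: · MOVGE
2: ✓ ADDVC  r4←0xd2
3: ✓ CMP  NZCV=0010
4: · ADDMI
5: ✓ SUBPL  r3←0x6e
6: ✓ CMP  NZCV=0010
7: · MOVLS
8: · MOVLT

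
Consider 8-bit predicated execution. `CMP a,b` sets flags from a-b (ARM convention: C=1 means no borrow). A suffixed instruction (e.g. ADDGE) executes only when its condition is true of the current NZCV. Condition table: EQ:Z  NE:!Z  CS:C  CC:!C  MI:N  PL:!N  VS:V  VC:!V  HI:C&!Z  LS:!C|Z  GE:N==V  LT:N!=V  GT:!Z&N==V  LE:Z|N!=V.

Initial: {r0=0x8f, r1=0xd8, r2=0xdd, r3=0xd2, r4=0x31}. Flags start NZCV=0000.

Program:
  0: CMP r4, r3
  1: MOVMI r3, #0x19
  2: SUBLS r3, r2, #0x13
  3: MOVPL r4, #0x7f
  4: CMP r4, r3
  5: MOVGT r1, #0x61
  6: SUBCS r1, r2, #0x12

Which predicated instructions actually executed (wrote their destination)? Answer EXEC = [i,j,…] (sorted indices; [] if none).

EXEC = [2,3,5]

0: ✓ CMP  NZCV=0000
1: · MOVMI
2: ✓ SUBLS  r3←0xca
3: ✓ MOVPL  r4←0x7f
4: ✓ CMP  NZCV=1001
5: ✓ MOVGT  r1←0x61
6: · SUBCS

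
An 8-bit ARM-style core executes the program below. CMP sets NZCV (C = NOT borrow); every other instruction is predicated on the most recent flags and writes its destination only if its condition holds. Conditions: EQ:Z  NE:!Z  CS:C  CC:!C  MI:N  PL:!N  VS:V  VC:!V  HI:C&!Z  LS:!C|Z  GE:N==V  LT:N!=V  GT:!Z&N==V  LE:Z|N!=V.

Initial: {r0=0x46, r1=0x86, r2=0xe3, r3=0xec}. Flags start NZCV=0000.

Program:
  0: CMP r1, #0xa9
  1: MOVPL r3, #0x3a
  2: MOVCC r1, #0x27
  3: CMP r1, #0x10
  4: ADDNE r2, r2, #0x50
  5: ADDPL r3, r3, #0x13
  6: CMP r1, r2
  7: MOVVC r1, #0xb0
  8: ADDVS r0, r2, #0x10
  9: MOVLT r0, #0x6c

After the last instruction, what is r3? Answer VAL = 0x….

[0] flags=1000 → (cmp)
[1] flags=1000 PL?F → skip
[2] flags=1000 CC?T → r1=0x27
[3] flags=0010 → (cmp)
[4] flags=0010 NE?T → r2=0x33
[5] flags=0010 PL?T → r3=0xff
[6] flags=1000 → (cmp)
[7] flags=1000 VC?T → r1=0xb0
[8] flags=1000 VS?F → skip
[9] flags=1000 LT?T → r0=0x6c

VAL = 0xff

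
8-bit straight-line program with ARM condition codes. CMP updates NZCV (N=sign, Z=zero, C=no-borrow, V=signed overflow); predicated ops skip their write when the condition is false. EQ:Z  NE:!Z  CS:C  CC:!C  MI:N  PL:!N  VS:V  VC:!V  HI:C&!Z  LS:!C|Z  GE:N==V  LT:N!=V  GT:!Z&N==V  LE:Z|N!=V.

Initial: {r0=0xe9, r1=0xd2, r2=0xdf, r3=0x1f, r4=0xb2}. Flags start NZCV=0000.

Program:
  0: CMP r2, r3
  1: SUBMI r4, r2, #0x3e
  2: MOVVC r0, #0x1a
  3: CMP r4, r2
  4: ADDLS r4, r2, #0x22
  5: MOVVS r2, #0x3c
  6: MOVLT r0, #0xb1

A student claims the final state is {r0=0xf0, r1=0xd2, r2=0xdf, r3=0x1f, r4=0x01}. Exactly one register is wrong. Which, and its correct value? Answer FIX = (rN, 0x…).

FIX = (r0, 0xb1)

[0] flags=1010 → (cmp)
[1] flags=1010 MI?T → r4=0xa1
[2] flags=1010 VC?T → r0=0x1a
[3] flags=1000 → (cmp)
[4] flags=1000 LS?T → r4=0x01
[5] flags=1000 VS?F → skip
[6] flags=1000 LT?T → r0=0xb1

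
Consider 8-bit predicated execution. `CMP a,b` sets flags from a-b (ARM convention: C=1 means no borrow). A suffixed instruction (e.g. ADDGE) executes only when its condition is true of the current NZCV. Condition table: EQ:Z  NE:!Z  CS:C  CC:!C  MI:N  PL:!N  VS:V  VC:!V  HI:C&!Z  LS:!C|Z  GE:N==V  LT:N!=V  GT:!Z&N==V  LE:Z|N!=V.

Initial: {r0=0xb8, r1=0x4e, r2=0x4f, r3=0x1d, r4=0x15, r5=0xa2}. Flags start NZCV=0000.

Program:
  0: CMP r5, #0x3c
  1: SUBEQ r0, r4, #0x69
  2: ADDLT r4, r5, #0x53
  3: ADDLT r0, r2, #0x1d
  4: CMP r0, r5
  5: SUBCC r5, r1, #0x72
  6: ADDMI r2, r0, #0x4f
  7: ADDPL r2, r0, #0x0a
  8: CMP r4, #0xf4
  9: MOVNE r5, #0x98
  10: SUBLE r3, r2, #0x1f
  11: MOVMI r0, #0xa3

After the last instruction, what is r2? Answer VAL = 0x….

VAL = 0xbb

0: ✓ CMP  NZCV=0011
1: · SUBEQ
2: ✓ ADDLT  r4←0xf5
3: ✓ ADDLT  r0←0x6c
4: ✓ CMP  NZCV=1001
5: ✓ SUBCC  r5←0xdc
6: ✓ ADDMI  r2←0xbb
7: · ADDPL
8: ✓ CMP  NZCV=0010
9: ✓ MOVNE  r5←0x98
10: · SUBLE
11: · MOVMI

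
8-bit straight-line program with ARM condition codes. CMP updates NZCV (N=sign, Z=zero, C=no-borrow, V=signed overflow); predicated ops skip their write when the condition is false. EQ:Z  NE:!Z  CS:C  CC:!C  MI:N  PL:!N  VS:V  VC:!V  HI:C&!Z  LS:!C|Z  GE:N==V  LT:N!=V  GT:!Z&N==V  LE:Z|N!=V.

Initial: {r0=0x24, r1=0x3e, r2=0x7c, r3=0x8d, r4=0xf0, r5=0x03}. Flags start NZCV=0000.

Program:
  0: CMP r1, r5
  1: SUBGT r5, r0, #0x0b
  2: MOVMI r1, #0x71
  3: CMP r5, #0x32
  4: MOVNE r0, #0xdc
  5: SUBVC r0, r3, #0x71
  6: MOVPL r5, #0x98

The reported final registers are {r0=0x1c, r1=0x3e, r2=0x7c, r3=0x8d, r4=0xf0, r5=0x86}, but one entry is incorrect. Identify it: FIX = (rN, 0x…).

FIX = (r5, 0x19)

[0] flags=0010 → (cmp)
[1] flags=0010 GT?T → r5=0x19
[2] flags=0010 MI?F → skip
[3] flags=1000 → (cmp)
[4] flags=1000 NE?T → r0=0xdc
[5] flags=1000 VC?T → r0=0x1c
[6] flags=1000 PL?F → skip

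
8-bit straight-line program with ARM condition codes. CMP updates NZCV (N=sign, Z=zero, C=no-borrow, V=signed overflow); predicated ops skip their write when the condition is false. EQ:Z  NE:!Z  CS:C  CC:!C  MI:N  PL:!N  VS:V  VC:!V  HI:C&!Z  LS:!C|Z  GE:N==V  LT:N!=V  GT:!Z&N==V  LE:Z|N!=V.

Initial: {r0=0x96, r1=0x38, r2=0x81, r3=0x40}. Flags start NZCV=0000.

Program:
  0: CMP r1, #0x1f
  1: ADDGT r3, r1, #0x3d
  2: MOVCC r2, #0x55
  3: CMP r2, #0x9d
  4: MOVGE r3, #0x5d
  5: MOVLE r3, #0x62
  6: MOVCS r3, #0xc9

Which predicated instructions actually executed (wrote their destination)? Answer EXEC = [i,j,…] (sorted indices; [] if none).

EXEC = [1,5]

0: ✓ CMP  NZCV=0010
1: ✓ ADDGT  r3←0x75
2: · MOVCC
3: ✓ CMP  NZCV=1000
4: · MOVGE
5: ✓ MOVLE  r3←0x62
6: · MOVCS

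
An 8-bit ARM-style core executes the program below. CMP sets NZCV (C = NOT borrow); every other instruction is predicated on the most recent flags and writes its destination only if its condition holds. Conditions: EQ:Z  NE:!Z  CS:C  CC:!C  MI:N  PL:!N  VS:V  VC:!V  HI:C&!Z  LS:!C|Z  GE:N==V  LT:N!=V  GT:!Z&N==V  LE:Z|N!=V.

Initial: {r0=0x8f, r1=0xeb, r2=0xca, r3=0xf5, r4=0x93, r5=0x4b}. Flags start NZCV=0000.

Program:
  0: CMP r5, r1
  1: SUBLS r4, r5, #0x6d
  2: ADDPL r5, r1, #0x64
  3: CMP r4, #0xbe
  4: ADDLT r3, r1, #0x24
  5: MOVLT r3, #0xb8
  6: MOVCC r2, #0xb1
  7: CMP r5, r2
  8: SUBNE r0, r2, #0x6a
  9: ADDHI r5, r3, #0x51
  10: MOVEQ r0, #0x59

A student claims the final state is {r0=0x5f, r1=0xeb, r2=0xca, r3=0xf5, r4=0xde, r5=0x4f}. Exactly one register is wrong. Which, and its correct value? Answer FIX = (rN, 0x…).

FIX = (r0, 0x60)

0: ✓ CMP  NZCV=0000
1: ✓ SUBLS  r4←0xde
2: ✓ ADDPL  r5←0x4f
3: ✓ CMP  NZCV=0010
4: · ADDLT
5: · MOVLT
6: · MOVCC
7: ✓ CMP  NZCV=1001
8: ✓ SUBNE  r0←0x60
9: · ADDHI
10: · MOVEQ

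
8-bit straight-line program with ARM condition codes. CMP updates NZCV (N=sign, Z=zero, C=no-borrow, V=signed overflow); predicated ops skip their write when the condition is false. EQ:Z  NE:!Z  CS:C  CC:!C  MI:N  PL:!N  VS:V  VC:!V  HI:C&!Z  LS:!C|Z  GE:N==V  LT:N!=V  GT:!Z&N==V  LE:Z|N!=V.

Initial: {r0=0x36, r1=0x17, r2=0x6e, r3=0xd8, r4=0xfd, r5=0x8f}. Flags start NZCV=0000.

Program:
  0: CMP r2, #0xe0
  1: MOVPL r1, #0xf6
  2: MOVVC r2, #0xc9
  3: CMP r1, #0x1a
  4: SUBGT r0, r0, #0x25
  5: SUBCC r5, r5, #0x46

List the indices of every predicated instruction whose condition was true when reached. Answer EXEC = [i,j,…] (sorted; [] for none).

EXEC = [5]

[0] flags=1001 → (cmp)
[1] flags=1001 PL?F → skip
[2] flags=1001 VC?F → skip
[3] flags=1000 → (cmp)
[4] flags=1000 GT?F → skip
[5] flags=1000 CC?T → r5=0x49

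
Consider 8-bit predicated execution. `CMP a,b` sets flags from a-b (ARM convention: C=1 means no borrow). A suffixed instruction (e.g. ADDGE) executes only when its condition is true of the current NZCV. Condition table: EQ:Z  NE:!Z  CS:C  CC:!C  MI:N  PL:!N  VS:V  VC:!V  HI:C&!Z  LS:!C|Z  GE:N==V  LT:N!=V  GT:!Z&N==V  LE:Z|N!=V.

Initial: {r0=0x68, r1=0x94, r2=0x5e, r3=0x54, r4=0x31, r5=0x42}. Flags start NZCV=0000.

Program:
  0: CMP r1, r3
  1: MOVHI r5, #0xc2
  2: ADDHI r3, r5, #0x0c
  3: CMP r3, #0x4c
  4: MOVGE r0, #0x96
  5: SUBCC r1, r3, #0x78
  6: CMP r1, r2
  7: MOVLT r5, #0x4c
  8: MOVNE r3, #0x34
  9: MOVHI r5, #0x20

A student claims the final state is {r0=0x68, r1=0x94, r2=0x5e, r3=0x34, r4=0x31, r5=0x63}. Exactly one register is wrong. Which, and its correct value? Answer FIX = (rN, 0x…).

0: ✓ CMP  NZCV=0011
1: ✓ MOVHI  r5←0xc2
2: ✓ ADDHI  r3←0xce
3: ✓ CMP  NZCV=1010
4: · MOVGE
5: · SUBCC
6: ✓ CMP  NZCV=0011
7: ✓ MOVLT  r5←0x4c
8: ✓ MOVNE  r3←0x34
9: ✓ MOVHI  r5←0x20

FIX = (r5, 0x20)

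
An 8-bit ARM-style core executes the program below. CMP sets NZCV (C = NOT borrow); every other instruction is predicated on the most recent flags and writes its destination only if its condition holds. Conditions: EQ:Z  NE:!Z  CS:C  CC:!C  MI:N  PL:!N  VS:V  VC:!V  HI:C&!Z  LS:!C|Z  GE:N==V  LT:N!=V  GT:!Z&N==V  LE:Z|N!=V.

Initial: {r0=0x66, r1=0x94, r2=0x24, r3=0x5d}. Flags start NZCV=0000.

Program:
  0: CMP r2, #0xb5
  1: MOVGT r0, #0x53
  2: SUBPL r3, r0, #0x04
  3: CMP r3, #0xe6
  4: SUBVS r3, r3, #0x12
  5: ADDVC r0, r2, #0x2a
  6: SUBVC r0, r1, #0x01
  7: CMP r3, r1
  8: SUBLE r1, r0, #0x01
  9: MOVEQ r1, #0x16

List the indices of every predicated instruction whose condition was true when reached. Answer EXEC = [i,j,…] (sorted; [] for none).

0: ✓ CMP  NZCV=0000
1: ✓ MOVGT  r0←0x53
2: ✓ SUBPL  r3←0x4f
3: ✓ CMP  NZCV=0000
4: · SUBVS
5: ✓ ADDVC  r0←0x4e
6: ✓ SUBVC  r0←0x93
7: ✓ CMP  NZCV=1001
8: · SUBLE
9: · MOVEQ

EXEC = [1,2,5,6]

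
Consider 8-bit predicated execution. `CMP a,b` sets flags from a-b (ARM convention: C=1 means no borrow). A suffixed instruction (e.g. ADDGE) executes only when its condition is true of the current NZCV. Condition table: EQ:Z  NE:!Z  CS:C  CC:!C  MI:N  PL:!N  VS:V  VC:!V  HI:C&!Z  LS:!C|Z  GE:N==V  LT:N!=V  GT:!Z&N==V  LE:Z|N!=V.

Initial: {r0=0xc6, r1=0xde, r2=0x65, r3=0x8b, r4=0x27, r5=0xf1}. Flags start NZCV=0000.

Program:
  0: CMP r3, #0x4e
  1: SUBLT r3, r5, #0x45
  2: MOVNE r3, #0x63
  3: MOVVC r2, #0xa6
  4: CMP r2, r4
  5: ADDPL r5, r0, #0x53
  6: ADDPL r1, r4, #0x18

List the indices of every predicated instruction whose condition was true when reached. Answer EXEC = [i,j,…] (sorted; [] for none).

0: ✓ CMP  NZCV=0011
1: ✓ SUBLT  r3←0xac
2: ✓ MOVNE  r3←0x63
3: · MOVVC
4: ✓ CMP  NZCV=0010
5: ✓ ADDPL  r5←0x19
6: ✓ ADDPL  r1←0x3f

EXEC = [1,2,5,6]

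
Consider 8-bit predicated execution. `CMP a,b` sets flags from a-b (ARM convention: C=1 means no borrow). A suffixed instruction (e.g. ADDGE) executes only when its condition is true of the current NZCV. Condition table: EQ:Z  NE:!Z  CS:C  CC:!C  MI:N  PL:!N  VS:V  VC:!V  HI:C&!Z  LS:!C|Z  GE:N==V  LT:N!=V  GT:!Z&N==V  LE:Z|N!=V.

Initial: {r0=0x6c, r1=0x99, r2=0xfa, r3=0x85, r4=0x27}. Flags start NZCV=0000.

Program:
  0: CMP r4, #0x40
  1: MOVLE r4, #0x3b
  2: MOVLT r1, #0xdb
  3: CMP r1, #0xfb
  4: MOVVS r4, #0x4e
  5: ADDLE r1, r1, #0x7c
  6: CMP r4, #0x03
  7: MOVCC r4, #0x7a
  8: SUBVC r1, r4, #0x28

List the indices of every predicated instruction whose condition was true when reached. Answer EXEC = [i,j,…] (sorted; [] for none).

EXEC = [1,2,5,8]

0: ✓ CMP  NZCV=1000
1: ✓ MOVLE  r4←0x3b
2: ✓ MOVLT  r1←0xdb
3: ✓ CMP  NZCV=1000
4: · MOVVS
5: ✓ ADDLE  r1←0x57
6: ✓ CMP  NZCV=0010
7: · MOVCC
8: ✓ SUBVC  r1←0x13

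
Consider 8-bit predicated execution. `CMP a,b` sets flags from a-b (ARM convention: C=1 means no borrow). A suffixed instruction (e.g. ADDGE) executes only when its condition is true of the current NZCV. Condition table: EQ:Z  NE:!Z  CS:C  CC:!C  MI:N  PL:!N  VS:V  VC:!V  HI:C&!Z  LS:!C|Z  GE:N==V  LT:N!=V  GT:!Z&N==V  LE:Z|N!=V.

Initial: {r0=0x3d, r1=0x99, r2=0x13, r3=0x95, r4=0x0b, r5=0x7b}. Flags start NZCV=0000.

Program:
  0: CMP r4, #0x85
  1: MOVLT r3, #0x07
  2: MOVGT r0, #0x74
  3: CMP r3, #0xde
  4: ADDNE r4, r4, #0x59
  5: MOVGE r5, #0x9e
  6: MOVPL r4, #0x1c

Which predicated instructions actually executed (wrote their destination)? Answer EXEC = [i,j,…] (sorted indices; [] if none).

EXEC = [2,4]

0: ✓ CMP  NZCV=1001
1: · MOVLT
2: ✓ MOVGT  r0←0x74
3: ✓ CMP  NZCV=1000
4: ✓ ADDNE  r4←0x64
5: · MOVGE
6: · MOVPL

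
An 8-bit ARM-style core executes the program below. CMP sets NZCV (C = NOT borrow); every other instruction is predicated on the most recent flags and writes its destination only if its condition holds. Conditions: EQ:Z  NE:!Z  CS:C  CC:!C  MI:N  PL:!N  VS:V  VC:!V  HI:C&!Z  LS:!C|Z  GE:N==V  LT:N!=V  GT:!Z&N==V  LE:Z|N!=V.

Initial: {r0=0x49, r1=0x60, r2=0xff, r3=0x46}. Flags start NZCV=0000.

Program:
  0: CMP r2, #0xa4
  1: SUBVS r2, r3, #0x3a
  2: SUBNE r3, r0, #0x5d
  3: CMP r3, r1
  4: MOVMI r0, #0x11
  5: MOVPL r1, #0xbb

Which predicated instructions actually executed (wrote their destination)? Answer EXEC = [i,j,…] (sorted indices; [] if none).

0: ✓ CMP  NZCV=0010
1: · SUBVS
2: ✓ SUBNE  r3←0xec
3: ✓ CMP  NZCV=1010
4: ✓ MOVMI  r0←0x11
5: · MOVPL

EXEC = [2,4]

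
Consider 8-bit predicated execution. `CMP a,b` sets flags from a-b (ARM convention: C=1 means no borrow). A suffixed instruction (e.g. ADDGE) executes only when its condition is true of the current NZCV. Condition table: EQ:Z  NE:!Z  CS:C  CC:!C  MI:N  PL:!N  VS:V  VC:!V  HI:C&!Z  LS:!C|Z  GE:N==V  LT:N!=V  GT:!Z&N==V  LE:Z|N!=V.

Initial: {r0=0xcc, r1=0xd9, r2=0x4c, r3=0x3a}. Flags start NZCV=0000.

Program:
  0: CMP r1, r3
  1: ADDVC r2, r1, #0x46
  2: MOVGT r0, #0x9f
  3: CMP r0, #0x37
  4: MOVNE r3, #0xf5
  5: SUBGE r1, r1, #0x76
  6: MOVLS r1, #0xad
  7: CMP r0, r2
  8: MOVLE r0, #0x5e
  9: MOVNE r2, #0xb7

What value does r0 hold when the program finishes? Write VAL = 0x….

[0] flags=1010 → (cmp)
[1] flags=1010 VC?T → r2=0x1f
[2] flags=1010 GT?F → skip
[3] flags=1010 → (cmp)
[4] flags=1010 NE?T → r3=0xf5
[5] flags=1010 GE?F → skip
[6] flags=1010 LS?F → skip
[7] flags=1010 → (cmp)
[8] flags=1010 LE?T → r0=0x5e
[9] flags=1010 NE?T → r2=0xb7

VAL = 0x5e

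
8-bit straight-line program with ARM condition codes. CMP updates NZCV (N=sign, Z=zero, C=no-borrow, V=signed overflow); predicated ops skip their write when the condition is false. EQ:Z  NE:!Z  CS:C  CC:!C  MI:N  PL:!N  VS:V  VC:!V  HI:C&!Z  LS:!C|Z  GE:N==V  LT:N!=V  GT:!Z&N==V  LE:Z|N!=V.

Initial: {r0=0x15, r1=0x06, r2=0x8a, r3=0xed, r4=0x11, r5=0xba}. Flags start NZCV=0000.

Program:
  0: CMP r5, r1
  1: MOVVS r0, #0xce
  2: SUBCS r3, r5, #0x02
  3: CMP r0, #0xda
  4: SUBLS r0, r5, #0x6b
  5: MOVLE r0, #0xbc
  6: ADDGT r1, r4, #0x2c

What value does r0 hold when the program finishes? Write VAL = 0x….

VAL = 0x4f

0: ✓ CMP  NZCV=1010
1: · MOVVS
2: ✓ SUBCS  r3←0xb8
3: ✓ CMP  NZCV=0000
4: ✓ SUBLS  r0←0x4f
5: · MOVLE
6: ✓ ADDGT  r1←0x3d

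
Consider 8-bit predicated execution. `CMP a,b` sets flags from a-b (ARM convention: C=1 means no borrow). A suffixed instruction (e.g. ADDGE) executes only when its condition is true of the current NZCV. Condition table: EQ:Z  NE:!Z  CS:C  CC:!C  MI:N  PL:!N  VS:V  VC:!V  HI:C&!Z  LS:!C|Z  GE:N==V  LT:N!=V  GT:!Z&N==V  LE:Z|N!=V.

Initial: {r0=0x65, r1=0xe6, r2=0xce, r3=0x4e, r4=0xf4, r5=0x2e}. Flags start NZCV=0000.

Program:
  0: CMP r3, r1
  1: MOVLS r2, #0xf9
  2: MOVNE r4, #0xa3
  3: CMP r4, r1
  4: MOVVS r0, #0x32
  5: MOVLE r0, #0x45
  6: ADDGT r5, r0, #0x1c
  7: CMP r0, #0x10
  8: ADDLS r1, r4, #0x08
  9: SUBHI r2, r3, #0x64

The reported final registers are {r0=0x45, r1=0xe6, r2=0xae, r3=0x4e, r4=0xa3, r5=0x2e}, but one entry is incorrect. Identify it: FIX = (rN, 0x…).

FIX = (r2, 0xea)

[0] flags=0000 → (cmp)
[1] flags=0000 LS?T → r2=0xf9
[2] flags=0000 NE?T → r4=0xa3
[3] flags=1000 → (cmp)
[4] flags=1000 VS?F → skip
[5] flags=1000 LE?T → r0=0x45
[6] flags=1000 GT?F → skip
[7] flags=0010 → (cmp)
[8] flags=0010 LS?F → skip
[9] flags=0010 HI?T → r2=0xea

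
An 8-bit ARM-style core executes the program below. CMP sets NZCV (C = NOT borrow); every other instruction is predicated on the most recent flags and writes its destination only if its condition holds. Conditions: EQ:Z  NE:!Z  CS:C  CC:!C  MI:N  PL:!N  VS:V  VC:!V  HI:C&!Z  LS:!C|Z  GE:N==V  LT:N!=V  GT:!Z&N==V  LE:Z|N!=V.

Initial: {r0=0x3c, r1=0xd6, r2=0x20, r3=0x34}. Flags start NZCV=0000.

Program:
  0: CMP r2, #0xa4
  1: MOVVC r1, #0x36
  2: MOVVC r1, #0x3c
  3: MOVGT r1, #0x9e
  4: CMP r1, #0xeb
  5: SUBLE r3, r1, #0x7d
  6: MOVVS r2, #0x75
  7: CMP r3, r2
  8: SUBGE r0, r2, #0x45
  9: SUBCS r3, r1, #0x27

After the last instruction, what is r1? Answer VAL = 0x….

[0] flags=0000 → (cmp)
[1] flags=0000 VC?T → r1=0x36
[2] flags=0000 VC?T → r1=0x3c
[3] flags=0000 GT?T → r1=0x9e
[4] flags=1000 → (cmp)
[5] flags=1000 LE?T → r3=0x21
[6] flags=1000 VS?F → skip
[7] flags=0010 → (cmp)
[8] flags=0010 GE?T → r0=0xdb
[9] flags=0010 CS?T → r3=0x77

VAL = 0x9e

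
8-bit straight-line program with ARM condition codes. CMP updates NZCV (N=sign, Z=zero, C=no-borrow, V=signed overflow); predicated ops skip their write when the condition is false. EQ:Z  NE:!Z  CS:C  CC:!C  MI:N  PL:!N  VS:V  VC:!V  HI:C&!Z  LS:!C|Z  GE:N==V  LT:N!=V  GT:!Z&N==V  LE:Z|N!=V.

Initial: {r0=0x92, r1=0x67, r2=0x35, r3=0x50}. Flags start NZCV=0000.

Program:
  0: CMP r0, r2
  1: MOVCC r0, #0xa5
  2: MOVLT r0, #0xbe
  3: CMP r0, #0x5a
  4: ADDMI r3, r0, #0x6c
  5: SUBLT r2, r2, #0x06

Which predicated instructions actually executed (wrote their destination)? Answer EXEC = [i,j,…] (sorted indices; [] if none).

EXEC = [2,5]

0: ✓ CMP  NZCV=0011
1: · MOVCC
2: ✓ MOVLT  r0←0xbe
3: ✓ CMP  NZCV=0011
4: · ADDMI
5: ✓ SUBLT  r2←0x2f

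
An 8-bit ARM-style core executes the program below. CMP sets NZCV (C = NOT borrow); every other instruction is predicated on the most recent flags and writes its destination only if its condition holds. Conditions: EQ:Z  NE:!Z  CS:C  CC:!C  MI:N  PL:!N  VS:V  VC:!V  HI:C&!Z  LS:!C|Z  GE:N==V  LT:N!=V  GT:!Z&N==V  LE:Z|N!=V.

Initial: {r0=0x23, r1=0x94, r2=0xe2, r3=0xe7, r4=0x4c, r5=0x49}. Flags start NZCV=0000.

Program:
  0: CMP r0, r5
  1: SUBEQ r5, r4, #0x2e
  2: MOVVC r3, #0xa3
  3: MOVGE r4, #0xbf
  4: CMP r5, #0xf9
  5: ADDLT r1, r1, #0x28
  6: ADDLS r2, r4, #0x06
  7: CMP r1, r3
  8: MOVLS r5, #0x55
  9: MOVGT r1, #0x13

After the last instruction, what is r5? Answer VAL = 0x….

[0] flags=1000 → (cmp)
[1] flags=1000 EQ?F → skip
[2] flags=1000 VC?T → r3=0xa3
[3] flags=1000 GE?F → skip
[4] flags=0000 → (cmp)
[5] flags=0000 LT?F → skip
[6] flags=0000 LS?T → r2=0x52
[7] flags=1000 → (cmp)
[8] flags=1000 LS?T → r5=0x55
[9] flags=1000 GT?F → skip

VAL = 0x55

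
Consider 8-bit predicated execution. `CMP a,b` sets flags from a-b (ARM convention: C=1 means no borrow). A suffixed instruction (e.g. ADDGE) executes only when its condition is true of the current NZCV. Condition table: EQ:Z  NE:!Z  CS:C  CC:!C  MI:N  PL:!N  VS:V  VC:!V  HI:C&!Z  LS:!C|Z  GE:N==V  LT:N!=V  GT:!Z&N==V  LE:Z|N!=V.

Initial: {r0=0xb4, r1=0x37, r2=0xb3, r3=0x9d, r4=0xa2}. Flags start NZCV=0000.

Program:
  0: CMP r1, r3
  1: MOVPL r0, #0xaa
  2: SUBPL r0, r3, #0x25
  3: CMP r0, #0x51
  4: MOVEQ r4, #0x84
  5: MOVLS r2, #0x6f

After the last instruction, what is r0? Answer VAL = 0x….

[0] flags=1001 → (cmp)
[1] flags=1001 PL?F → skip
[2] flags=1001 PL?F → skip
[3] flags=0011 → (cmp)
[4] flags=0011 EQ?F → skip
[5] flags=0011 LS?F → skip

VAL = 0xb4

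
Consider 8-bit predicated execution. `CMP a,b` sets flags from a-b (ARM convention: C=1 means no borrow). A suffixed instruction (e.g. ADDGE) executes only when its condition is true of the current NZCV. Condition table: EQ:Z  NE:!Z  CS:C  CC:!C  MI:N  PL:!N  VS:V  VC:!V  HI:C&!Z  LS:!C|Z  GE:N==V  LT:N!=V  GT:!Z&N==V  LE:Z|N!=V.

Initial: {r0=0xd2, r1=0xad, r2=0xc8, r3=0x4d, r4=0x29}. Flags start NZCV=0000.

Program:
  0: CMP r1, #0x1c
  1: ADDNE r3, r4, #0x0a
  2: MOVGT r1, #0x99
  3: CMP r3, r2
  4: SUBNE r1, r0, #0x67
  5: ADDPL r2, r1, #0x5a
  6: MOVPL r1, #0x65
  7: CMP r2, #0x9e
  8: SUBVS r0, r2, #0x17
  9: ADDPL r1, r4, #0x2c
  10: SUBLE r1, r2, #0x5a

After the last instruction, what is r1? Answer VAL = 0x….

VAL = 0x55

0: ✓ CMP  NZCV=1010
1: ✓ ADDNE  r3←0x33
2: · MOVGT
3: ✓ CMP  NZCV=0000
4: ✓ SUBNE  r1←0x6b
5: ✓ ADDPL  r2←0xc5
6: ✓ MOVPL  r1←0x65
7: ✓ CMP  NZCV=0010
8: · SUBVS
9: ✓ ADDPL  r1←0x55
10: · SUBLE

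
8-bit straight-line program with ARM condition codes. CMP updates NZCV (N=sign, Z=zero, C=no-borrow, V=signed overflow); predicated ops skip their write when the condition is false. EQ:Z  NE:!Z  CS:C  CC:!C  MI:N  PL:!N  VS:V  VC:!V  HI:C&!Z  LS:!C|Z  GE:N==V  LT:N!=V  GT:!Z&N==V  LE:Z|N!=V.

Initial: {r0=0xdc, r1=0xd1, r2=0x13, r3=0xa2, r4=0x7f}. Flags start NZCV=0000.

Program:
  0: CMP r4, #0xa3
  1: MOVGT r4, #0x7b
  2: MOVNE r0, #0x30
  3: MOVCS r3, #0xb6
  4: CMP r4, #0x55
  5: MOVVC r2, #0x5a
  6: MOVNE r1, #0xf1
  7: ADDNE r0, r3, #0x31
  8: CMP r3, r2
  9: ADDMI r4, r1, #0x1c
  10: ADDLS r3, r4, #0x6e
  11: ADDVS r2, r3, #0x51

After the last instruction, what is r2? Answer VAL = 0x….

VAL = 0xf3

0: ✓ CMP  NZCV=1001
1: ✓ MOVGT  r4←0x7b
2: ✓ MOVNE  r0←0x30
3: · MOVCS
4: ✓ CMP  NZCV=0010
5: ✓ MOVVC  r2←0x5a
6: ✓ MOVNE  r1←0xf1
7: ✓ ADDNE  r0←0xd3
8: ✓ CMP  NZCV=0011
9: · ADDMI
10: · ADDLS
11: ✓ ADDVS  r2←0xf3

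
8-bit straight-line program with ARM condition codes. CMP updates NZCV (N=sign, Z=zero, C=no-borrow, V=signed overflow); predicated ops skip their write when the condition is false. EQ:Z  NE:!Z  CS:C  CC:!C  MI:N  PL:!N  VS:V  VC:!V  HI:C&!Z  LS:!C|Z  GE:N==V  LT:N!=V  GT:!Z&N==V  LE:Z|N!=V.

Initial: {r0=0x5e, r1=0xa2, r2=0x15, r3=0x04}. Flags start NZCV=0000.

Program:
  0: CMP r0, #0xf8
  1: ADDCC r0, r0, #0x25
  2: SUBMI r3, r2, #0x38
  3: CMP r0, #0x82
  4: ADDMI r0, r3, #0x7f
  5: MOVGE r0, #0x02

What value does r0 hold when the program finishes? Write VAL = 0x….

VAL = 0x02

0: ✓ CMP  NZCV=0000
1: ✓ ADDCC  r0←0x83
2: · SUBMI
3: ✓ CMP  NZCV=0010
4: · ADDMI
5: ✓ MOVGE  r0←0x02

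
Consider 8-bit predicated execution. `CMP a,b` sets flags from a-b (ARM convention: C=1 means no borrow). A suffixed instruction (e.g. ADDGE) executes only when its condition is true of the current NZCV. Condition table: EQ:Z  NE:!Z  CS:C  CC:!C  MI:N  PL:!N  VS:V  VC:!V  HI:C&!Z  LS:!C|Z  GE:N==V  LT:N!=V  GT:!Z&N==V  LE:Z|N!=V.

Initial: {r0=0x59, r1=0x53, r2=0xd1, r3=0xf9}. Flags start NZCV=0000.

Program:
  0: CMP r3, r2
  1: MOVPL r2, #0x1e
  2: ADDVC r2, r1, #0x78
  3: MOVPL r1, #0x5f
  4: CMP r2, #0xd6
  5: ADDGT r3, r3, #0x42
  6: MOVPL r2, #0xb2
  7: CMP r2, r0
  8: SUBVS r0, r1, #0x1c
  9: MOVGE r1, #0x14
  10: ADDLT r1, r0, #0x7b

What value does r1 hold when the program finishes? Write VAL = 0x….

VAL = 0xbe

0: ✓ CMP  NZCV=0010
1: ✓ MOVPL  r2←0x1e
2: ✓ ADDVC  r2←0xcb
3: ✓ MOVPL  r1←0x5f
4: ✓ CMP  NZCV=1000
5: · ADDGT
6: · MOVPL
7: ✓ CMP  NZCV=0011
8: ✓ SUBVS  r0←0x43
9: · MOVGE
10: ✓ ADDLT  r1←0xbe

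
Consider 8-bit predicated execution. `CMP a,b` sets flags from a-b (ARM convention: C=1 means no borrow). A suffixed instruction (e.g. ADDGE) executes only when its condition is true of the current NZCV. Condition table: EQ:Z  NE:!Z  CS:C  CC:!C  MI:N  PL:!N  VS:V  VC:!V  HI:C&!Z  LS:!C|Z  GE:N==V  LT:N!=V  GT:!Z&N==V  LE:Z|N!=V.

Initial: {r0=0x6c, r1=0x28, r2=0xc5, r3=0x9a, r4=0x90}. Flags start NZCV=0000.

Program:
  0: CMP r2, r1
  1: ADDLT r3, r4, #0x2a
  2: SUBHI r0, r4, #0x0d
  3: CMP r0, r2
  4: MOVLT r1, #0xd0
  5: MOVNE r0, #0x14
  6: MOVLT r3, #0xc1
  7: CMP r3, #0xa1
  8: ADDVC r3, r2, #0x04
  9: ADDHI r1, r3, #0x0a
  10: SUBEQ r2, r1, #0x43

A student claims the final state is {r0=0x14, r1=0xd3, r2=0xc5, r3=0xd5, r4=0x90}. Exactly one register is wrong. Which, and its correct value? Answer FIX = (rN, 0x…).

FIX = (r3, 0xc9)

[0] flags=1010 → (cmp)
[1] flags=1010 LT?T → r3=0xba
[2] flags=1010 HI?T → r0=0x83
[3] flags=1000 → (cmp)
[4] flags=1000 LT?T → r1=0xd0
[5] flags=1000 NE?T → r0=0x14
[6] flags=1000 LT?T → r3=0xc1
[7] flags=0010 → (cmp)
[8] flags=0010 VC?T → r3=0xc9
[9] flags=0010 HI?T → r1=0xd3
[10] flags=0010 EQ?F → skip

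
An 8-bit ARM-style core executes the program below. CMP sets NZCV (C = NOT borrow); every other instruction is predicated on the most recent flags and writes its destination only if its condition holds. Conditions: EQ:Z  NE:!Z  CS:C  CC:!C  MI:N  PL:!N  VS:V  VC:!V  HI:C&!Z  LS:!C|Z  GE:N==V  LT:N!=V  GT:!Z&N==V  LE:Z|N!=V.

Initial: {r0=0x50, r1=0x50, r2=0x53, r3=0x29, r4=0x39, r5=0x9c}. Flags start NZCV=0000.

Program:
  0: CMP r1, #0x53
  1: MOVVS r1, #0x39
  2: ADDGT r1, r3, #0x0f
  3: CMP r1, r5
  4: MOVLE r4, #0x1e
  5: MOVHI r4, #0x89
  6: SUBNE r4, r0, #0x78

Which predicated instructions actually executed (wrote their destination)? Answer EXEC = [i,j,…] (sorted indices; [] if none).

[0] flags=1000 → (cmp)
[1] flags=1000 VS?F → skip
[2] flags=1000 GT?F → skip
[3] flags=1001 → (cmp)
[4] flags=1001 LE?F → skip
[5] flags=1001 HI?F → skip
[6] flags=1001 NE?T → r4=0xd8

EXEC = [6]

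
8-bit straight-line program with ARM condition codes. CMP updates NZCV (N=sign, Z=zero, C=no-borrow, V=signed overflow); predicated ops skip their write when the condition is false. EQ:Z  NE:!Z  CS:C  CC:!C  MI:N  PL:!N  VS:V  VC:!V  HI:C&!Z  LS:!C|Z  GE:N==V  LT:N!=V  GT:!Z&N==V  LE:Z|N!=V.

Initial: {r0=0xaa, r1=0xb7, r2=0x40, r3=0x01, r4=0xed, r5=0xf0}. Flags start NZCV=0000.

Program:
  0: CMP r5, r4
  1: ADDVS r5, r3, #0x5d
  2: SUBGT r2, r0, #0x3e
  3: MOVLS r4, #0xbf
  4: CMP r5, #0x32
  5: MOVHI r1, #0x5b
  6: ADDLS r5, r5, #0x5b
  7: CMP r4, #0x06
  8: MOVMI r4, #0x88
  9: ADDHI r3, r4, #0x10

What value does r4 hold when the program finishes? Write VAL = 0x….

0: ✓ CMP  NZCV=0010
1: · ADDVS
2: ✓ SUBGT  r2←0x6c
3: · MOVLS
4: ✓ CMP  NZCV=1010
5: ✓ MOVHI  r1←0x5b
6: · ADDLS
7: ✓ CMP  NZCV=1010
8: ✓ MOVMI  r4←0x88
9: ✓ ADDHI  r3←0x98

VAL = 0x88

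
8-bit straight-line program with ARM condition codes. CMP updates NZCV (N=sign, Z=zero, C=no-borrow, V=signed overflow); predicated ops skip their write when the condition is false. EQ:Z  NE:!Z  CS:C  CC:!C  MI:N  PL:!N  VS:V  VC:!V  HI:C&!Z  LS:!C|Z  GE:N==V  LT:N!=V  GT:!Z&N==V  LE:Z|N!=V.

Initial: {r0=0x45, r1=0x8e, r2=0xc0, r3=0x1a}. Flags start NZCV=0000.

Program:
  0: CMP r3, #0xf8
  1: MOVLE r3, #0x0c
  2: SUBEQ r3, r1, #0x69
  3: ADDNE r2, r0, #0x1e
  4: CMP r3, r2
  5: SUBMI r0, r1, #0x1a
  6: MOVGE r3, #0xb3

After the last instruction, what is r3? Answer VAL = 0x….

[0] flags=0000 → (cmp)
[1] flags=0000 LE?F → skip
[2] flags=0000 EQ?F → skip
[3] flags=0000 NE?T → r2=0x63
[4] flags=1000 → (cmp)
[5] flags=1000 MI?T → r0=0x74
[6] flags=1000 GE?F → skip

VAL = 0x1a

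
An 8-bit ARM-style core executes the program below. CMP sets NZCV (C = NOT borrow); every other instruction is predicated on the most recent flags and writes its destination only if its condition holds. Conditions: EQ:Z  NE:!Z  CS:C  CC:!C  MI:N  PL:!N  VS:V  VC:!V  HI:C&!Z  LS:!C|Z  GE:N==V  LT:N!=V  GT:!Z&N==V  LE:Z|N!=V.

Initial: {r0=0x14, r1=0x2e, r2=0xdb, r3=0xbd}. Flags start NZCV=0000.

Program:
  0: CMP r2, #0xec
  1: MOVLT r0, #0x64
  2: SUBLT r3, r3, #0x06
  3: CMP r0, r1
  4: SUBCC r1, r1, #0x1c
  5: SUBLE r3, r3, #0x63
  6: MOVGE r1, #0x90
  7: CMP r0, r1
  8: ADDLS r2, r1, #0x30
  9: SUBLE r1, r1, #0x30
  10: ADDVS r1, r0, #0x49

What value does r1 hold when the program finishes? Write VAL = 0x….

VAL = 0xad

0: ✓ CMP  NZCV=1000
1: ✓ MOVLT  r0←0x64
2: ✓ SUBLT  r3←0xb7
3: ✓ CMP  NZCV=0010
4: · SUBCC
5: · SUBLE
6: ✓ MOVGE  r1←0x90
7: ✓ CMP  NZCV=1001
8: ✓ ADDLS  r2←0xc0
9: · SUBLE
10: ✓ ADDVS  r1←0xad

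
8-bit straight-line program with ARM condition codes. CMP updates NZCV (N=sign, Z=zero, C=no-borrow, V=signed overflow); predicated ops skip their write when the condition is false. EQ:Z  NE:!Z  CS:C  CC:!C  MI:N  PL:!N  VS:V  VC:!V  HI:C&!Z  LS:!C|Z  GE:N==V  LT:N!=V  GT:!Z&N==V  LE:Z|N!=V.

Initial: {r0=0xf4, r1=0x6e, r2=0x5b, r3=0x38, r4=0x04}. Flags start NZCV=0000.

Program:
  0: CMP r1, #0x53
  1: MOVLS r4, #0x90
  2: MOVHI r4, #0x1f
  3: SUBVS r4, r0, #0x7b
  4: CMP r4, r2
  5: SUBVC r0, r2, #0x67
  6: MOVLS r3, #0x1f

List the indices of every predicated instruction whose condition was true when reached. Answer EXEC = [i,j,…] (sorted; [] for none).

0: ✓ CMP  NZCV=0010
1: · MOVLS
2: ✓ MOVHI  r4←0x1f
3: · SUBVS
4: ✓ CMP  NZCV=1000
5: ✓ SUBVC  r0←0xf4
6: ✓ MOVLS  r3←0x1f

EXEC = [2,5,6]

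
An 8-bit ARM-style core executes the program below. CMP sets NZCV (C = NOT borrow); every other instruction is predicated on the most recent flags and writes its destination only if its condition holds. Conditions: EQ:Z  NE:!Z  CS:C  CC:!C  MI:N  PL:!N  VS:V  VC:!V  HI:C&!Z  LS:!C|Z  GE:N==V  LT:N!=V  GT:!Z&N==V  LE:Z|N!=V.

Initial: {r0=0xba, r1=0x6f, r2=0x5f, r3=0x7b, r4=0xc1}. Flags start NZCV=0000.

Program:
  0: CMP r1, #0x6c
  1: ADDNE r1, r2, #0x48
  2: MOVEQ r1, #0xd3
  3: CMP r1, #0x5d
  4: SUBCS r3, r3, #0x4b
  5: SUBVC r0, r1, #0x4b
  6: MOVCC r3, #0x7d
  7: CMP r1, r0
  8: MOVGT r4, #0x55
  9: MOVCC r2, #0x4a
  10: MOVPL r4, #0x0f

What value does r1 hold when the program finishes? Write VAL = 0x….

VAL = 0xa7

[0] flags=0010 → (cmp)
[1] flags=0010 NE?T → r1=0xa7
[2] flags=0010 EQ?F → skip
[3] flags=0011 → (cmp)
[4] flags=0011 CS?T → r3=0x30
[5] flags=0011 VC?F → skip
[6] flags=0011 CC?F → skip
[7] flags=1000 → (cmp)
[8] flags=1000 GT?F → skip
[9] flags=1000 CC?T → r2=0x4a
[10] flags=1000 PL?F → skip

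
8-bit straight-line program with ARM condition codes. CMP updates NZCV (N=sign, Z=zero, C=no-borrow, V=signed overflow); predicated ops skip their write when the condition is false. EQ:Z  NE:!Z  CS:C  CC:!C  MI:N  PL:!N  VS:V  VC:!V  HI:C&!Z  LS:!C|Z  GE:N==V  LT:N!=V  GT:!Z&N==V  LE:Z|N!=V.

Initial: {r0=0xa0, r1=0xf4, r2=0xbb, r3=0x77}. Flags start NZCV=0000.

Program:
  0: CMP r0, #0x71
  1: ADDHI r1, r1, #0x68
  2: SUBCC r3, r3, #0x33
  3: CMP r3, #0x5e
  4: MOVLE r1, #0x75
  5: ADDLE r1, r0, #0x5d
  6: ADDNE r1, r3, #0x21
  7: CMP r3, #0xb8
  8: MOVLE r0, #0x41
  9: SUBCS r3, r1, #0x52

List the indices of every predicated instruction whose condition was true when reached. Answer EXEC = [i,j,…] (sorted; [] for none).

EXEC = [1,6]

0: ✓ CMP  NZCV=0011
1: ✓ ADDHI  r1←0x5c
2: · SUBCC
3: ✓ CMP  NZCV=0010
4: · MOVLE
5: · ADDLE
6: ✓ ADDNE  r1←0x98
7: ✓ CMP  NZCV=1001
8: · MOVLE
9: · SUBCS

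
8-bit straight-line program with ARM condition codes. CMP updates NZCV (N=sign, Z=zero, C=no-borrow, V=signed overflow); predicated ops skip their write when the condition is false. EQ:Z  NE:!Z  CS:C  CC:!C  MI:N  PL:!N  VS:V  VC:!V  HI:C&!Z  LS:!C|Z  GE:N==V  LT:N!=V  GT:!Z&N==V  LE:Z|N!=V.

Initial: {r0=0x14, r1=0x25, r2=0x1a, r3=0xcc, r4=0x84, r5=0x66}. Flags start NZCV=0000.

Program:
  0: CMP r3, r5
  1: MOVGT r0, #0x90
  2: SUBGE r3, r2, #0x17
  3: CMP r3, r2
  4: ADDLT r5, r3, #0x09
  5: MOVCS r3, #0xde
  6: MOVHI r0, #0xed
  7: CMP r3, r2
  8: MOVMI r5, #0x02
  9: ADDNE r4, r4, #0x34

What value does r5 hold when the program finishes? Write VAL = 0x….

[0] flags=0011 → (cmp)
[1] flags=0011 GT?F → skip
[2] flags=0011 GE?F → skip
[3] flags=1010 → (cmp)
[4] flags=1010 LT?T → r5=0xd5
[5] flags=1010 CS?T → r3=0xde
[6] flags=1010 HI?T → r0=0xed
[7] flags=1010 → (cmp)
[8] flags=1010 MI?T → r5=0x02
[9] flags=1010 NE?T → r4=0xb8

VAL = 0x02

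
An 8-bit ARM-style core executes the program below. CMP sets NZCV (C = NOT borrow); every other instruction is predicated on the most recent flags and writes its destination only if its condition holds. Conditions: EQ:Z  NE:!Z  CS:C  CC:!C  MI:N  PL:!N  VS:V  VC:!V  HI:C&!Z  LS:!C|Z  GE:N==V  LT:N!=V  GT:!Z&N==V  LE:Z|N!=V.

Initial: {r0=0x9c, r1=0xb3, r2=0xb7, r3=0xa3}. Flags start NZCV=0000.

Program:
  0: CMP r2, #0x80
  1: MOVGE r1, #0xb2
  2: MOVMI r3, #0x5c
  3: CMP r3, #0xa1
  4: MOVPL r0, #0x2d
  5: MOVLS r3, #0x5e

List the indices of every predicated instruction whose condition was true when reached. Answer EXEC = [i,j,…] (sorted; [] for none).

[0] flags=0010 → (cmp)
[1] flags=0010 GE?T → r1=0xb2
[2] flags=0010 MI?F → skip
[3] flags=0010 → (cmp)
[4] flags=0010 PL?T → r0=0x2d
[5] flags=0010 LS?F → skip

EXEC = [1,4]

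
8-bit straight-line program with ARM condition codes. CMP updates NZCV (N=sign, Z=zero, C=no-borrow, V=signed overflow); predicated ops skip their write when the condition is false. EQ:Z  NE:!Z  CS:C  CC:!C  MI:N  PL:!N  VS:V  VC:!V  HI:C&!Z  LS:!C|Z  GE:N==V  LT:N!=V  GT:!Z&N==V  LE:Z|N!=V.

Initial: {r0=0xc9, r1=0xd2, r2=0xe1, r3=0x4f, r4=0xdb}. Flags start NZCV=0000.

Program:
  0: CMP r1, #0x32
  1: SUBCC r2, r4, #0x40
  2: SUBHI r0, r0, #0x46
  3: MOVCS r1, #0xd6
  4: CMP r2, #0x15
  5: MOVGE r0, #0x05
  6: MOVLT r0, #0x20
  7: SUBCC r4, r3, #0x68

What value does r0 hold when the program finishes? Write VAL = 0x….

VAL = 0x20

0: ✓ CMP  NZCV=1010
1: · SUBCC
2: ✓ SUBHI  r0←0x83
3: ✓ MOVCS  r1←0xd6
4: ✓ CMP  NZCV=1010
5: · MOVGE
6: ✓ MOVLT  r0←0x20
7: · SUBCC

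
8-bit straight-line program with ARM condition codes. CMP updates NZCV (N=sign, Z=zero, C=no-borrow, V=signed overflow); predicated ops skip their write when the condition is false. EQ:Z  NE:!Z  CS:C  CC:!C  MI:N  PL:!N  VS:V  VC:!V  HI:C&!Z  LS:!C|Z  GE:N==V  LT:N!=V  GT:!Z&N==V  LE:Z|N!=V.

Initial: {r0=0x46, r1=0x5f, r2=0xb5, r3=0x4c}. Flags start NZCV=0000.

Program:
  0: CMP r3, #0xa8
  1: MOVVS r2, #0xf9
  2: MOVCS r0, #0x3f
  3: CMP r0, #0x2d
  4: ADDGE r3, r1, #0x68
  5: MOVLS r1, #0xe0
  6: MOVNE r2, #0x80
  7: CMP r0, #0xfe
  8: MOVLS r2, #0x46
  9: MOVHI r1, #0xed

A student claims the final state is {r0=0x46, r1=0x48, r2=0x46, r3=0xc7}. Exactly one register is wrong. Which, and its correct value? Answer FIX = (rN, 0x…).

FIX = (r1, 0x5f)

0: ✓ CMP  NZCV=1001
1: ✓ MOVVS  r2←0xf9
2: · MOVCS
3: ✓ CMP  NZCV=0010
4: ✓ ADDGE  r3←0xc7
5: · MOVLS
6: ✓ MOVNE  r2←0x80
7: ✓ CMP  NZCV=0000
8: ✓ MOVLS  r2←0x46
9: · MOVHI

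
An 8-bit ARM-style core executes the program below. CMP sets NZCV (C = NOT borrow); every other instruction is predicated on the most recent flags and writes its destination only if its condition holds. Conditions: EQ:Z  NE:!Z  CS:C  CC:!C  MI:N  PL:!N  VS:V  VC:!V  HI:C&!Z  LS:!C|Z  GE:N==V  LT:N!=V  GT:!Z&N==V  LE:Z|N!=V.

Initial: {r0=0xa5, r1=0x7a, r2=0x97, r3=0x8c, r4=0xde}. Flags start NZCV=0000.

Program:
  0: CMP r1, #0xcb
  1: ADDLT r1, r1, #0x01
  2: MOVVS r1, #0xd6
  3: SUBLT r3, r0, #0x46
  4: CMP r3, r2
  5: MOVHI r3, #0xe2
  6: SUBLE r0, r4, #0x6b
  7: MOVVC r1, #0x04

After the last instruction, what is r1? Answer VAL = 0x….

VAL = 0x04

0: ✓ CMP  NZCV=1001
1: · ADDLT
2: ✓ MOVVS  r1←0xd6
3: · SUBLT
4: ✓ CMP  NZCV=1000
5: · MOVHI
6: ✓ SUBLE  r0←0x73
7: ✓ MOVVC  r1←0x04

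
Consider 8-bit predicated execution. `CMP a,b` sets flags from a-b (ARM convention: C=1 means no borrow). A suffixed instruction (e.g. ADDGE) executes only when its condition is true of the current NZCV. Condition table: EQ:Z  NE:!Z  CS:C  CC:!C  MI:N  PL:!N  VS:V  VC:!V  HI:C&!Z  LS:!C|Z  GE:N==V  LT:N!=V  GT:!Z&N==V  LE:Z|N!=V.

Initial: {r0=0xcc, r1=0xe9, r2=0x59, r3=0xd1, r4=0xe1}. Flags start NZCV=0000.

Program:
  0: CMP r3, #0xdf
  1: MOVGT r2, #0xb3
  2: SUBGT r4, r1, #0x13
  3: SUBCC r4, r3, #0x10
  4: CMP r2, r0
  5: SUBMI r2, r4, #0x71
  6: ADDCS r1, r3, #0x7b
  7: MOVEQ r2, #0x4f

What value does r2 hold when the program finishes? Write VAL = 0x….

[0] flags=1000 → (cmp)
[1] flags=1000 GT?F → skip
[2] flags=1000 GT?F → skip
[3] flags=1000 CC?T → r4=0xc1
[4] flags=1001 → (cmp)
[5] flags=1001 MI?T → r2=0x50
[6] flags=1001 CS?F → skip
[7] flags=1001 EQ?F → skip

VAL = 0x50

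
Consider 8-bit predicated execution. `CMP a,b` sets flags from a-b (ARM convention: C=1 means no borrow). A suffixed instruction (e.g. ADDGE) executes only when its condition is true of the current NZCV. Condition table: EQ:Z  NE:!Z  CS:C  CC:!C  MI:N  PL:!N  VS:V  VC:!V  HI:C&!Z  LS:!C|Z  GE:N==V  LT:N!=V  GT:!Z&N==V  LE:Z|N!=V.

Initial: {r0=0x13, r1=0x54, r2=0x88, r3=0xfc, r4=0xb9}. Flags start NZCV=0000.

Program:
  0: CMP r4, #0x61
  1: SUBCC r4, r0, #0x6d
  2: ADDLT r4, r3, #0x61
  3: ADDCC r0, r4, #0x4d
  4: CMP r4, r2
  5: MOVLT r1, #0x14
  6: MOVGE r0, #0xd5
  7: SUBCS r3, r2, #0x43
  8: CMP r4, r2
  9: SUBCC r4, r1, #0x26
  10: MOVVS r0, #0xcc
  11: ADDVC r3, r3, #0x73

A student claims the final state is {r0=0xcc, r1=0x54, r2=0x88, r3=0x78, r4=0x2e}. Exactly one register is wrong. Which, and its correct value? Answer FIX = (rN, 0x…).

[0] flags=0011 → (cmp)
[1] flags=0011 CC?F → skip
[2] flags=0011 LT?T → r4=0x5d
[3] flags=0011 CC?F → skip
[4] flags=1001 → (cmp)
[5] flags=1001 LT?F → skip
[6] flags=1001 GE?T → r0=0xd5
[7] flags=1001 CS?F → skip
[8] flags=1001 → (cmp)
[9] flags=1001 CC?T → r4=0x2e
[10] flags=1001 VS?T → r0=0xcc
[11] flags=1001 VC?F → skip

FIX = (r3, 0xfc)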